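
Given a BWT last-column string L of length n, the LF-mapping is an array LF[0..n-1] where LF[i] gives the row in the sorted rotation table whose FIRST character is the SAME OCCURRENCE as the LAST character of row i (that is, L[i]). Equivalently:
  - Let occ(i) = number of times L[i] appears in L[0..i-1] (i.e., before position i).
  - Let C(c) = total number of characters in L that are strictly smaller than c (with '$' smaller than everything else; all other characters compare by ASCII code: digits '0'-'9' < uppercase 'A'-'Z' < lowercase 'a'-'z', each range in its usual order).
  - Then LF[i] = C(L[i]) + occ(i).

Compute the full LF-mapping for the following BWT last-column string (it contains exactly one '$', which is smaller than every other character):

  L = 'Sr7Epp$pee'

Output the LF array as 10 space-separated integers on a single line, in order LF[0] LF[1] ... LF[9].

Answer: 3 9 1 2 6 7 0 8 4 5

Derivation:
Char counts: '$':1, '7':1, 'E':1, 'S':1, 'e':2, 'p':3, 'r':1
C (first-col start): C('$')=0, C('7')=1, C('E')=2, C('S')=3, C('e')=4, C('p')=6, C('r')=9
L[0]='S': occ=0, LF[0]=C('S')+0=3+0=3
L[1]='r': occ=0, LF[1]=C('r')+0=9+0=9
L[2]='7': occ=0, LF[2]=C('7')+0=1+0=1
L[3]='E': occ=0, LF[3]=C('E')+0=2+0=2
L[4]='p': occ=0, LF[4]=C('p')+0=6+0=6
L[5]='p': occ=1, LF[5]=C('p')+1=6+1=7
L[6]='$': occ=0, LF[6]=C('$')+0=0+0=0
L[7]='p': occ=2, LF[7]=C('p')+2=6+2=8
L[8]='e': occ=0, LF[8]=C('e')+0=4+0=4
L[9]='e': occ=1, LF[9]=C('e')+1=4+1=5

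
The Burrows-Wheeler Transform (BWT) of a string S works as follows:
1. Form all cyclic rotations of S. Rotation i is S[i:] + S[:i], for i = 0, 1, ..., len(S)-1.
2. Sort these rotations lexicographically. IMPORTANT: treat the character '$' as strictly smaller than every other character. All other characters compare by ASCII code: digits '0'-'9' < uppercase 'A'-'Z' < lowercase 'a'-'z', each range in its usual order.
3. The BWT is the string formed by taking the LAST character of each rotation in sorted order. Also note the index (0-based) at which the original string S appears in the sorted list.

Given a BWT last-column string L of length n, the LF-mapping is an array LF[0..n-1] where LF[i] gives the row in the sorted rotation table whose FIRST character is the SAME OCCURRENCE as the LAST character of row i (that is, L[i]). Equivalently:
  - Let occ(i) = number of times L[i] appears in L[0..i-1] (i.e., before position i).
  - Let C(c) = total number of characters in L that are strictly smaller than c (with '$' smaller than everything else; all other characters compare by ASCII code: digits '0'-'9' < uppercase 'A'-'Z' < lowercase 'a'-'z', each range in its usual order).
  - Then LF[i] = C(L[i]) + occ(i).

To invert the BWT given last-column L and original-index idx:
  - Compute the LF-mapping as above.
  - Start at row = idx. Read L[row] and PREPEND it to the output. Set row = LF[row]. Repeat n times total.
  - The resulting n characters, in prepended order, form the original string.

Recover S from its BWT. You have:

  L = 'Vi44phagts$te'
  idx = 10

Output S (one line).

LF mapping: 3 8 1 2 9 7 4 6 11 10 0 12 5
Walk LF starting at row 10, prepending L[row]:
  step 1: row=10, L[10]='$', prepend. Next row=LF[10]=0
  step 2: row=0, L[0]='V', prepend. Next row=LF[0]=3
  step 3: row=3, L[3]='4', prepend. Next row=LF[3]=2
  step 4: row=2, L[2]='4', prepend. Next row=LF[2]=1
  step 5: row=1, L[1]='i', prepend. Next row=LF[1]=8
  step 6: row=8, L[8]='t', prepend. Next row=LF[8]=11
  step 7: row=11, L[11]='t', prepend. Next row=LF[11]=12
  step 8: row=12, L[12]='e', prepend. Next row=LF[12]=5
  step 9: row=5, L[5]='h', prepend. Next row=LF[5]=7
  step 10: row=7, L[7]='g', prepend. Next row=LF[7]=6
  step 11: row=6, L[6]='a', prepend. Next row=LF[6]=4
  step 12: row=4, L[4]='p', prepend. Next row=LF[4]=9
  step 13: row=9, L[9]='s', prepend. Next row=LF[9]=10
Reversed output: spaghetti44V$

Answer: spaghetti44V$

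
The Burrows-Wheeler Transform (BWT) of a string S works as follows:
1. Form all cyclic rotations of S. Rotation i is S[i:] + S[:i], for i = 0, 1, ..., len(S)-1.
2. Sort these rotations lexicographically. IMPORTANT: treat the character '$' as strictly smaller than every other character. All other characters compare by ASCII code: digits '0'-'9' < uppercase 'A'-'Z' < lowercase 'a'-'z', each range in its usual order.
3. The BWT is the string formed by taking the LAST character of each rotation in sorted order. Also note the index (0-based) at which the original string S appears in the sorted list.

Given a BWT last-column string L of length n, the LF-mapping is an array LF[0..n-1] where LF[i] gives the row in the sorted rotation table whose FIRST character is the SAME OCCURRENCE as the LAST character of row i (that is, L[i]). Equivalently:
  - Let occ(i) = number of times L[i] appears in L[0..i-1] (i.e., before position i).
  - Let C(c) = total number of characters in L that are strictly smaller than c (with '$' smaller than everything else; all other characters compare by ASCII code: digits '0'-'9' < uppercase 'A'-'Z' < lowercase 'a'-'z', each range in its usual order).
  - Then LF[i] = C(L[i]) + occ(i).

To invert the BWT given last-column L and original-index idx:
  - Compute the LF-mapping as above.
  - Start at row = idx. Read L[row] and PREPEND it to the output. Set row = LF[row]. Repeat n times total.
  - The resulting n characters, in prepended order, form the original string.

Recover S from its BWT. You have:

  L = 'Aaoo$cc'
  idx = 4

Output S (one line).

LF mapping: 1 2 5 6 0 3 4
Walk LF starting at row 4, prepending L[row]:
  step 1: row=4, L[4]='$', prepend. Next row=LF[4]=0
  step 2: row=0, L[0]='A', prepend. Next row=LF[0]=1
  step 3: row=1, L[1]='a', prepend. Next row=LF[1]=2
  step 4: row=2, L[2]='o', prepend. Next row=LF[2]=5
  step 5: row=5, L[5]='c', prepend. Next row=LF[5]=3
  step 6: row=3, L[3]='o', prepend. Next row=LF[3]=6
  step 7: row=6, L[6]='c', prepend. Next row=LF[6]=4
Reversed output: cocoaA$

Answer: cocoaA$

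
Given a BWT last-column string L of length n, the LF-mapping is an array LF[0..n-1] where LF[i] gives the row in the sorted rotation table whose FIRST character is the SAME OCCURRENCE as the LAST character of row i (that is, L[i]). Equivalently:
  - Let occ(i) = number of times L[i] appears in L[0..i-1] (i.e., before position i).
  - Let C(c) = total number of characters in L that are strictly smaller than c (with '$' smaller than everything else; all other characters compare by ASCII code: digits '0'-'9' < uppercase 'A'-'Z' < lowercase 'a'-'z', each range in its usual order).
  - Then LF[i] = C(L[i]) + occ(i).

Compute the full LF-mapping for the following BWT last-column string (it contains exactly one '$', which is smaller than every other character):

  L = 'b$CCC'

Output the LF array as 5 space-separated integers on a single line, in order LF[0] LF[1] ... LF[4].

Char counts: '$':1, 'C':3, 'b':1
C (first-col start): C('$')=0, C('C')=1, C('b')=4
L[0]='b': occ=0, LF[0]=C('b')+0=4+0=4
L[1]='$': occ=0, LF[1]=C('$')+0=0+0=0
L[2]='C': occ=0, LF[2]=C('C')+0=1+0=1
L[3]='C': occ=1, LF[3]=C('C')+1=1+1=2
L[4]='C': occ=2, LF[4]=C('C')+2=1+2=3

Answer: 4 0 1 2 3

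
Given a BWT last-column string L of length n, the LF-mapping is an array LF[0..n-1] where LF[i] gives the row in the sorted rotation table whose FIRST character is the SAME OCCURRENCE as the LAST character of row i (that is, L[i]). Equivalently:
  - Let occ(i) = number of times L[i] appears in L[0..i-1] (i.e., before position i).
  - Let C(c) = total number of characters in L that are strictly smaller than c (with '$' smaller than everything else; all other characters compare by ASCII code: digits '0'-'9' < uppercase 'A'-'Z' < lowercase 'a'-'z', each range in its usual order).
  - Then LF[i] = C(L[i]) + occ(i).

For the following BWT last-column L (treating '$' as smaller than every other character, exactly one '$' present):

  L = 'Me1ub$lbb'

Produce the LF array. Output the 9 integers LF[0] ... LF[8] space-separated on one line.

Char counts: '$':1, '1':1, 'M':1, 'b':3, 'e':1, 'l':1, 'u':1
C (first-col start): C('$')=0, C('1')=1, C('M')=2, C('b')=3, C('e')=6, C('l')=7, C('u')=8
L[0]='M': occ=0, LF[0]=C('M')+0=2+0=2
L[1]='e': occ=0, LF[1]=C('e')+0=6+0=6
L[2]='1': occ=0, LF[2]=C('1')+0=1+0=1
L[3]='u': occ=0, LF[3]=C('u')+0=8+0=8
L[4]='b': occ=0, LF[4]=C('b')+0=3+0=3
L[5]='$': occ=0, LF[5]=C('$')+0=0+0=0
L[6]='l': occ=0, LF[6]=C('l')+0=7+0=7
L[7]='b': occ=1, LF[7]=C('b')+1=3+1=4
L[8]='b': occ=2, LF[8]=C('b')+2=3+2=5

Answer: 2 6 1 8 3 0 7 4 5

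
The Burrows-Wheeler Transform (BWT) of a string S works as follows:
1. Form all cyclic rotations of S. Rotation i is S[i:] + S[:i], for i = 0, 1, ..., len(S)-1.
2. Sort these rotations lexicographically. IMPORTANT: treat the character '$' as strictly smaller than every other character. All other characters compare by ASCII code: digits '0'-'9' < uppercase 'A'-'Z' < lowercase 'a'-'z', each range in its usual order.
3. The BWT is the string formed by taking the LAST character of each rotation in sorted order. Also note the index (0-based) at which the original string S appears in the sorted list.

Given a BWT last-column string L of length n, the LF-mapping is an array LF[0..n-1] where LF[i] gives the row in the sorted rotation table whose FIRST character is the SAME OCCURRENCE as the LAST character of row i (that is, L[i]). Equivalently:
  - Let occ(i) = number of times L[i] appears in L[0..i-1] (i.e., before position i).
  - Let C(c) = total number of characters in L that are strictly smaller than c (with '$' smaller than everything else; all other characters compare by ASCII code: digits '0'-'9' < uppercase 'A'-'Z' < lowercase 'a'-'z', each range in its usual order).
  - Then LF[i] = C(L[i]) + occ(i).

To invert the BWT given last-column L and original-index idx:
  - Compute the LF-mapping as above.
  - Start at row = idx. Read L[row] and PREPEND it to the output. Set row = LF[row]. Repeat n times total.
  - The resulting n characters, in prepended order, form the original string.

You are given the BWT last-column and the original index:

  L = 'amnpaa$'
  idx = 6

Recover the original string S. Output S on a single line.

LF mapping: 1 4 5 6 2 3 0
Walk LF starting at row 6, prepending L[row]:
  step 1: row=6, L[6]='$', prepend. Next row=LF[6]=0
  step 2: row=0, L[0]='a', prepend. Next row=LF[0]=1
  step 3: row=1, L[1]='m', prepend. Next row=LF[1]=4
  step 4: row=4, L[4]='a', prepend. Next row=LF[4]=2
  step 5: row=2, L[2]='n', prepend. Next row=LF[2]=5
  step 6: row=5, L[5]='a', prepend. Next row=LF[5]=3
  step 7: row=3, L[3]='p', prepend. Next row=LF[3]=6
Reversed output: panama$

Answer: panama$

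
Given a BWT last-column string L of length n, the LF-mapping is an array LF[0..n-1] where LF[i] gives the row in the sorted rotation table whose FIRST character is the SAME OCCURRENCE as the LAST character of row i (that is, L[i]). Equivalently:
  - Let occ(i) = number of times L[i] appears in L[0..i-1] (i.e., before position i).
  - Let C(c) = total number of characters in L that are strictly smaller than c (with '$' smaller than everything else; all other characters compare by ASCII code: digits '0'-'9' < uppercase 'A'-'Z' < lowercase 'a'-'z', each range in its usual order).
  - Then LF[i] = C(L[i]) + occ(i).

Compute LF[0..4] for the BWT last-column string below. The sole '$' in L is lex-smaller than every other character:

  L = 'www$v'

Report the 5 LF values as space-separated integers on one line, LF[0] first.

Answer: 2 3 4 0 1

Derivation:
Char counts: '$':1, 'v':1, 'w':3
C (first-col start): C('$')=0, C('v')=1, C('w')=2
L[0]='w': occ=0, LF[0]=C('w')+0=2+0=2
L[1]='w': occ=1, LF[1]=C('w')+1=2+1=3
L[2]='w': occ=2, LF[2]=C('w')+2=2+2=4
L[3]='$': occ=0, LF[3]=C('$')+0=0+0=0
L[4]='v': occ=0, LF[4]=C('v')+0=1+0=1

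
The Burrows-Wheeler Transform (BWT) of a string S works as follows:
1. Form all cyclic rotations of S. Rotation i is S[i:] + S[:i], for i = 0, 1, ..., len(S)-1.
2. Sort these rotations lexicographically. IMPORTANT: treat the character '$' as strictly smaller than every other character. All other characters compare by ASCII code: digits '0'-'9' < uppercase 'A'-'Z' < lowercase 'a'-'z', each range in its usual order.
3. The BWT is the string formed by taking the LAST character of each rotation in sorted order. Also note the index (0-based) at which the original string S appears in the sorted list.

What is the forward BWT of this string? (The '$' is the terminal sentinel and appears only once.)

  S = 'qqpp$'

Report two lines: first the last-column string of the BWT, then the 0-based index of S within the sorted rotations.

All 5 rotations (rotation i = S[i:]+S[:i]):
  rot[0] = qqpp$
  rot[1] = qpp$q
  rot[2] = pp$qq
  rot[3] = p$qqp
  rot[4] = $qqpp
Sorted (with $ < everything):
  sorted[0] = $qqpp  (last char: 'p')
  sorted[1] = p$qqp  (last char: 'p')
  sorted[2] = pp$qq  (last char: 'q')
  sorted[3] = qpp$q  (last char: 'q')
  sorted[4] = qqpp$  (last char: '$')
Last column: ppqq$
Original string S is at sorted index 4

Answer: ppqq$
4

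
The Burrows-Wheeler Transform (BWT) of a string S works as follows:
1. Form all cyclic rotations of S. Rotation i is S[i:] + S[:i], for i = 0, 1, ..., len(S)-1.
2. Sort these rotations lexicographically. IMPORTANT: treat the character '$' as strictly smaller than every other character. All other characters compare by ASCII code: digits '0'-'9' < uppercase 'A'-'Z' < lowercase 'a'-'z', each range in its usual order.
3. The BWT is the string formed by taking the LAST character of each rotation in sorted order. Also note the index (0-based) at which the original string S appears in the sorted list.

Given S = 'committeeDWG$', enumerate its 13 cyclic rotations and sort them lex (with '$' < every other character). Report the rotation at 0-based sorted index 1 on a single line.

All 13 rotations (rotation i = S[i:]+S[:i]):
  rot[0] = committeeDWG$
  rot[1] = ommitteeDWG$c
  rot[2] = mmitteeDWG$co
  rot[3] = mitteeDWG$com
  rot[4] = itteeDWG$comm
  rot[5] = tteeDWG$commi
  rot[6] = teeDWG$commit
  rot[7] = eeDWG$committ
  rot[8] = eDWG$committe
  rot[9] = DWG$committee
  rot[10] = WG$committeeD
  rot[11] = G$committeeDW
  rot[12] = $committeeDWG
Sorted (with $ < everything):
  sorted[0] = $committeeDWG
  sorted[1] = DWG$committee
  sorted[2] = G$committeeDW
  sorted[3] = WG$committeeD
  sorted[4] = committeeDWG$
  sorted[5] = eDWG$committe
  sorted[6] = eeDWG$committ
  sorted[7] = itteeDWG$comm
  sorted[8] = mitteeDWG$com
  sorted[9] = mmitteeDWG$co
  sorted[10] = ommitteeDWG$c
  sorted[11] = teeDWG$commit
  sorted[12] = tteeDWG$commi
sorted[1] = DWG$committee

Answer: DWG$committee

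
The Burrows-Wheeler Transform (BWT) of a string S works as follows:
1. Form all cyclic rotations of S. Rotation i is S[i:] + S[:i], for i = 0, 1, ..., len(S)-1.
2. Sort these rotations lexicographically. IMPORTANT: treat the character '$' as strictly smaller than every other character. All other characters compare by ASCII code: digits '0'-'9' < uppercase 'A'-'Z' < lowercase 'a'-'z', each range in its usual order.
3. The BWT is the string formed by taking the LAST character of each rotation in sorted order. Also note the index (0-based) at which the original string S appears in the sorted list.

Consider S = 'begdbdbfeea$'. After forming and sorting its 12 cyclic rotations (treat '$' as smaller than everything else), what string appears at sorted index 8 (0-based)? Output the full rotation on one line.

Answer: eea$begdbdbf

Derivation:
All 12 rotations (rotation i = S[i:]+S[:i]):
  rot[0] = begdbdbfeea$
  rot[1] = egdbdbfeea$b
  rot[2] = gdbdbfeea$be
  rot[3] = dbdbfeea$beg
  rot[4] = bdbfeea$begd
  rot[5] = dbfeea$begdb
  rot[6] = bfeea$begdbd
  rot[7] = feea$begdbdb
  rot[8] = eea$begdbdbf
  rot[9] = ea$begdbdbfe
  rot[10] = a$begdbdbfee
  rot[11] = $begdbdbfeea
Sorted (with $ < everything):
  sorted[0] = $begdbdbfeea
  sorted[1] = a$begdbdbfee
  sorted[2] = bdbfeea$begd
  sorted[3] = begdbdbfeea$
  sorted[4] = bfeea$begdbd
  sorted[5] = dbdbfeea$beg
  sorted[6] = dbfeea$begdb
  sorted[7] = ea$begdbdbfe
  sorted[8] = eea$begdbdbf
  sorted[9] = egdbdbfeea$b
  sorted[10] = feea$begdbdb
  sorted[11] = gdbdbfeea$be
sorted[8] = eea$begdbdbf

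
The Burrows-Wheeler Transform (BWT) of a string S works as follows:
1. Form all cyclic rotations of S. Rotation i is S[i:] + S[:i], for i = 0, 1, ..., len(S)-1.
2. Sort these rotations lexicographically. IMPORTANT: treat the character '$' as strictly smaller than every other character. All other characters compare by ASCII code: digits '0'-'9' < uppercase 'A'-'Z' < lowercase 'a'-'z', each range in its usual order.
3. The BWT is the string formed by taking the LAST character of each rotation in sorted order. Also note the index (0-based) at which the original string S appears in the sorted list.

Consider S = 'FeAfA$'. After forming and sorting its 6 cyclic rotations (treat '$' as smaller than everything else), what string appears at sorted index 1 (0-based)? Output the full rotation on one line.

Answer: A$FeAf

Derivation:
All 6 rotations (rotation i = S[i:]+S[:i]):
  rot[0] = FeAfA$
  rot[1] = eAfA$F
  rot[2] = AfA$Fe
  rot[3] = fA$FeA
  rot[4] = A$FeAf
  rot[5] = $FeAfA
Sorted (with $ < everything):
  sorted[0] = $FeAfA
  sorted[1] = A$FeAf
  sorted[2] = AfA$Fe
  sorted[3] = FeAfA$
  sorted[4] = eAfA$F
  sorted[5] = fA$FeA
sorted[1] = A$FeAf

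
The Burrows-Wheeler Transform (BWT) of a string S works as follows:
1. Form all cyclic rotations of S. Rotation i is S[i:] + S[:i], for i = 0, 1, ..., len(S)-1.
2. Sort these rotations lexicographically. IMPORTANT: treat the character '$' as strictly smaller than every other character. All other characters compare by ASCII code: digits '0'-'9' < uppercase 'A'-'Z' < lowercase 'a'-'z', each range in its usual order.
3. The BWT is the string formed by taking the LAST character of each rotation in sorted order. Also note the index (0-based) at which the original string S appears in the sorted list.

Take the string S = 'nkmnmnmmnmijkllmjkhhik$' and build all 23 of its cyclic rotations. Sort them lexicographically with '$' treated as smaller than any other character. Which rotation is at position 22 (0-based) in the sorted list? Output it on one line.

Answer: nmnmmnmijkllmjkhhik$nkm

Derivation:
All 23 rotations (rotation i = S[i:]+S[:i]):
  rot[0] = nkmnmnmmnmijkllmjkhhik$
  rot[1] = kmnmnmmnmijkllmjkhhik$n
  rot[2] = mnmnmmnmijkllmjkhhik$nk
  rot[3] = nmnmmnmijkllmjkhhik$nkm
  rot[4] = mnmmnmijkllmjkhhik$nkmn
  rot[5] = nmmnmijkllmjkhhik$nkmnm
  rot[6] = mmnmijkllmjkhhik$nkmnmn
  rot[7] = mnmijkllmjkhhik$nkmnmnm
  rot[8] = nmijkllmjkhhik$nkmnmnmm
  rot[9] = mijkllmjkhhik$nkmnmnmmn
  rot[10] = ijkllmjkhhik$nkmnmnmmnm
  rot[11] = jkllmjkhhik$nkmnmnmmnmi
  rot[12] = kllmjkhhik$nkmnmnmmnmij
  rot[13] = llmjkhhik$nkmnmnmmnmijk
  rot[14] = lmjkhhik$nkmnmnmmnmijkl
  rot[15] = mjkhhik$nkmnmnmmnmijkll
  rot[16] = jkhhik$nkmnmnmmnmijkllm
  rot[17] = khhik$nkmnmnmmnmijkllmj
  rot[18] = hhik$nkmnmnmmnmijkllmjk
  rot[19] = hik$nkmnmnmmnmijkllmjkh
  rot[20] = ik$nkmnmnmmnmijkllmjkhh
  rot[21] = k$nkmnmnmmnmijkllmjkhhi
  rot[22] = $nkmnmnmmnmijkllmjkhhik
Sorted (with $ < everything):
  sorted[0] = $nkmnmnmmnmijkllmjkhhik
  sorted[1] = hhik$nkmnmnmmnmijkllmjk
  sorted[2] = hik$nkmnmnmmnmijkllmjkh
  sorted[3] = ijkllmjkhhik$nkmnmnmmnm
  sorted[4] = ik$nkmnmnmmnmijkllmjkhh
  sorted[5] = jkhhik$nkmnmnmmnmijkllm
  sorted[6] = jkllmjkhhik$nkmnmnmmnmi
  sorted[7] = k$nkmnmnmmnmijkllmjkhhi
  sorted[8] = khhik$nkmnmnmmnmijkllmj
  sorted[9] = kllmjkhhik$nkmnmnmmnmij
  sorted[10] = kmnmnmmnmijkllmjkhhik$n
  sorted[11] = llmjkhhik$nkmnmnmmnmijk
  sorted[12] = lmjkhhik$nkmnmnmmnmijkl
  sorted[13] = mijkllmjkhhik$nkmnmnmmn
  sorted[14] = mjkhhik$nkmnmnmmnmijkll
  sorted[15] = mmnmijkllmjkhhik$nkmnmn
  sorted[16] = mnmijkllmjkhhik$nkmnmnm
  sorted[17] = mnmmnmijkllmjkhhik$nkmn
  sorted[18] = mnmnmmnmijkllmjkhhik$nk
  sorted[19] = nkmnmnmmnmijkllmjkhhik$
  sorted[20] = nmijkllmjkhhik$nkmnmnmm
  sorted[21] = nmmnmijkllmjkhhik$nkmnm
  sorted[22] = nmnmmnmijkllmjkhhik$nkm
sorted[22] = nmnmmnmijkllmjkhhik$nkm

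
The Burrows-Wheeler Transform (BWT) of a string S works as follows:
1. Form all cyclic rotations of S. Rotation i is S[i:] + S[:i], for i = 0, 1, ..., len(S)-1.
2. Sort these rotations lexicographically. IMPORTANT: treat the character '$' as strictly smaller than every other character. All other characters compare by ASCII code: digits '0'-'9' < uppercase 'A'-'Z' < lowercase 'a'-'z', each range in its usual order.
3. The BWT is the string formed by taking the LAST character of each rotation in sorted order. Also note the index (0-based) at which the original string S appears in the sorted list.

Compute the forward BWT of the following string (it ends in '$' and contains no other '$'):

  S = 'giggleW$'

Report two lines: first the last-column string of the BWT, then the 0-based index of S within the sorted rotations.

All 8 rotations (rotation i = S[i:]+S[:i]):
  rot[0] = giggleW$
  rot[1] = iggleW$g
  rot[2] = ggleW$gi
  rot[3] = gleW$gig
  rot[4] = leW$gigg
  rot[5] = eW$giggl
  rot[6] = W$giggle
  rot[7] = $giggleW
Sorted (with $ < everything):
  sorted[0] = $giggleW  (last char: 'W')
  sorted[1] = W$giggle  (last char: 'e')
  sorted[2] = eW$giggl  (last char: 'l')
  sorted[3] = ggleW$gi  (last char: 'i')
  sorted[4] = giggleW$  (last char: '$')
  sorted[5] = gleW$gig  (last char: 'g')
  sorted[6] = iggleW$g  (last char: 'g')
  sorted[7] = leW$gigg  (last char: 'g')
Last column: Weli$ggg
Original string S is at sorted index 4

Answer: Weli$ggg
4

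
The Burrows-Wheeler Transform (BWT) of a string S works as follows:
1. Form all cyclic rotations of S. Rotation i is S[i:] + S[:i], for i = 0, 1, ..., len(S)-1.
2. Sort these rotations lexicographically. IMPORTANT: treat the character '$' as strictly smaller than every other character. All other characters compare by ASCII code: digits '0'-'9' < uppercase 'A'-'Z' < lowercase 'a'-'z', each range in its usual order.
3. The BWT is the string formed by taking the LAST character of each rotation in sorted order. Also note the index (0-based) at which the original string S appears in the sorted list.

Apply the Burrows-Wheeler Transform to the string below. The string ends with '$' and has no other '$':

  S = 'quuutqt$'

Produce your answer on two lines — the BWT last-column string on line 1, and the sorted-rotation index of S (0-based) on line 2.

Answer: tt$quuuq
2

Derivation:
All 8 rotations (rotation i = S[i:]+S[:i]):
  rot[0] = quuutqt$
  rot[1] = uuutqt$q
  rot[2] = uutqt$qu
  rot[3] = utqt$quu
  rot[4] = tqt$quuu
  rot[5] = qt$quuut
  rot[6] = t$quuutq
  rot[7] = $quuutqt
Sorted (with $ < everything):
  sorted[0] = $quuutqt  (last char: 't')
  sorted[1] = qt$quuut  (last char: 't')
  sorted[2] = quuutqt$  (last char: '$')
  sorted[3] = t$quuutq  (last char: 'q')
  sorted[4] = tqt$quuu  (last char: 'u')
  sorted[5] = utqt$quu  (last char: 'u')
  sorted[6] = uutqt$qu  (last char: 'u')
  sorted[7] = uuutqt$q  (last char: 'q')
Last column: tt$quuuq
Original string S is at sorted index 2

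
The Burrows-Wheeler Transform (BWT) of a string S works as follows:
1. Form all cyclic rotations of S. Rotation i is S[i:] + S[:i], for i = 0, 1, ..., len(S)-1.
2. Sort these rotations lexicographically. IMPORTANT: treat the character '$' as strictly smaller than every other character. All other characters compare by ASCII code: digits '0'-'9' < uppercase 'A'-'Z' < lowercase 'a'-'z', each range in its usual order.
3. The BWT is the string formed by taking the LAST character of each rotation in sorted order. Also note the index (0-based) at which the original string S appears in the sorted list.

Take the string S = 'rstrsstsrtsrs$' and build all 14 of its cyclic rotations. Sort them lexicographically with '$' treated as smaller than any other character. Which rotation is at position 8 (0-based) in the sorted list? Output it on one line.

All 14 rotations (rotation i = S[i:]+S[:i]):
  rot[0] = rstrsstsrtsrs$
  rot[1] = strsstsrtsrs$r
  rot[2] = trsstsrtsrs$rs
  rot[3] = rsstsrtsrs$rst
  rot[4] = sstsrtsrs$rstr
  rot[5] = stsrtsrs$rstrs
  rot[6] = tsrtsrs$rstrss
  rot[7] = srtsrs$rstrsst
  rot[8] = rtsrs$rstrssts
  rot[9] = tsrs$rstrsstsr
  rot[10] = srs$rstrsstsrt
  rot[11] = rs$rstrsstsrts
  rot[12] = s$rstrsstsrtsr
  rot[13] = $rstrsstsrtsrs
Sorted (with $ < everything):
  sorted[0] = $rstrsstsrtsrs
  sorted[1] = rs$rstrsstsrts
  sorted[2] = rsstsrtsrs$rst
  sorted[3] = rstrsstsrtsrs$
  sorted[4] = rtsrs$rstrssts
  sorted[5] = s$rstrsstsrtsr
  sorted[6] = srs$rstrsstsrt
  sorted[7] = srtsrs$rstrsst
  sorted[8] = sstsrtsrs$rstr
  sorted[9] = strsstsrtsrs$r
  sorted[10] = stsrtsrs$rstrs
  sorted[11] = trsstsrtsrs$rs
  sorted[12] = tsrs$rstrsstsr
  sorted[13] = tsrtsrs$rstrss
sorted[8] = sstsrtsrs$rstr

Answer: sstsrtsrs$rstr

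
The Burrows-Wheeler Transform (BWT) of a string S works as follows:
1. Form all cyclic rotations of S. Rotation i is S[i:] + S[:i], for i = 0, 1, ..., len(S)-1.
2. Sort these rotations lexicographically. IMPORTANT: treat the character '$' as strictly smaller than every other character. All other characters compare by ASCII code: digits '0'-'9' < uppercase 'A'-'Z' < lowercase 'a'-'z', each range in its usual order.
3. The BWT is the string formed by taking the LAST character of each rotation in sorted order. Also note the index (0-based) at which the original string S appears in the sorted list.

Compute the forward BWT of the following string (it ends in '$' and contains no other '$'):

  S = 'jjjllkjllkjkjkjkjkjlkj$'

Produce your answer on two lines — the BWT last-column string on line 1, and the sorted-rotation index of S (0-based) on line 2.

All 23 rotations (rotation i = S[i:]+S[:i]):
  rot[0] = jjjllkjllkjkjkjkjkjlkj$
  rot[1] = jjllkjllkjkjkjkjkjlkj$j
  rot[2] = jllkjllkjkjkjkjkjlkj$jj
  rot[3] = llkjllkjkjkjkjkjlkj$jjj
  rot[4] = lkjllkjkjkjkjkjlkj$jjjl
  rot[5] = kjllkjkjkjkjkjlkj$jjjll
  rot[6] = jllkjkjkjkjkjlkj$jjjllk
  rot[7] = llkjkjkjkjkjlkj$jjjllkj
  rot[8] = lkjkjkjkjkjlkj$jjjllkjl
  rot[9] = kjkjkjkjkjlkj$jjjllkjll
  rot[10] = jkjkjkjkjlkj$jjjllkjllk
  rot[11] = kjkjkjkjlkj$jjjllkjllkj
  rot[12] = jkjkjkjlkj$jjjllkjllkjk
  rot[13] = kjkjkjlkj$jjjllkjllkjkj
  rot[14] = jkjkjlkj$jjjllkjllkjkjk
  rot[15] = kjkjlkj$jjjllkjllkjkjkj
  rot[16] = jkjlkj$jjjllkjllkjkjkjk
  rot[17] = kjlkj$jjjllkjllkjkjkjkj
  rot[18] = jlkj$jjjllkjllkjkjkjkjk
  rot[19] = lkj$jjjllkjllkjkjkjkjkj
  rot[20] = kj$jjjllkjllkjkjkjkjkjl
  rot[21] = j$jjjllkjllkjkjkjkjkjlk
  rot[22] = $jjjllkjllkjkjkjkjkjlkj
Sorted (with $ < everything):
  sorted[0] = $jjjllkjllkjkjkjkjkjlkj  (last char: 'j')
  sorted[1] = j$jjjllkjllkjkjkjkjkjlk  (last char: 'k')
  sorted[2] = jjjllkjllkjkjkjkjkjlkj$  (last char: '$')
  sorted[3] = jjllkjllkjkjkjkjkjlkj$j  (last char: 'j')
  sorted[4] = jkjkjkjkjlkj$jjjllkjllk  (last char: 'k')
  sorted[5] = jkjkjkjlkj$jjjllkjllkjk  (last char: 'k')
  sorted[6] = jkjkjlkj$jjjllkjllkjkjk  (last char: 'k')
  sorted[7] = jkjlkj$jjjllkjllkjkjkjk  (last char: 'k')
  sorted[8] = jlkj$jjjllkjllkjkjkjkjk  (last char: 'k')
  sorted[9] = jllkjkjkjkjkjlkj$jjjllk  (last char: 'k')
  sorted[10] = jllkjllkjkjkjkjkjlkj$jj  (last char: 'j')
  sorted[11] = kj$jjjllkjllkjkjkjkjkjl  (last char: 'l')
  sorted[12] = kjkjkjkjkjlkj$jjjllkjll  (last char: 'l')
  sorted[13] = kjkjkjkjlkj$jjjllkjllkj  (last char: 'j')
  sorted[14] = kjkjkjlkj$jjjllkjllkjkj  (last char: 'j')
  sorted[15] = kjkjlkj$jjjllkjllkjkjkj  (last char: 'j')
  sorted[16] = kjlkj$jjjllkjllkjkjkjkj  (last char: 'j')
  sorted[17] = kjllkjkjkjkjkjlkj$jjjll  (last char: 'l')
  sorted[18] = lkj$jjjllkjllkjkjkjkjkj  (last char: 'j')
  sorted[19] = lkjkjkjkjkjlkj$jjjllkjl  (last char: 'l')
  sorted[20] = lkjllkjkjkjkjkjlkj$jjjl  (last char: 'l')
  sorted[21] = llkjkjkjkjkjlkj$jjjllkj  (last char: 'j')
  sorted[22] = llkjllkjkjkjkjkjlkj$jjj  (last char: 'j')
Last column: jk$jkkkkkkjlljjjjljlljj
Original string S is at sorted index 2

Answer: jk$jkkkkkkjlljjjjljlljj
2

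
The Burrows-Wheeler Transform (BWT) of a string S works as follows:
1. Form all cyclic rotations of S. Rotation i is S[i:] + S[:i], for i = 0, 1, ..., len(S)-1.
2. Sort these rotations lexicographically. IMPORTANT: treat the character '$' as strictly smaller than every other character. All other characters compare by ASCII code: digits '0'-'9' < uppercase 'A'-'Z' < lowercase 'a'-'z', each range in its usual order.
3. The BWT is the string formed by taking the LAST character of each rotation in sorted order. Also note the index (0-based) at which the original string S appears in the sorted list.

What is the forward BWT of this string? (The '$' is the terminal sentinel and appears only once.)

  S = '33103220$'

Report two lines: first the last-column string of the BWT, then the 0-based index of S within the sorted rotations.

All 9 rotations (rotation i = S[i:]+S[:i]):
  rot[0] = 33103220$
  rot[1] = 3103220$3
  rot[2] = 103220$33
  rot[3] = 03220$331
  rot[4] = 3220$3310
  rot[5] = 220$33103
  rot[6] = 20$331032
  rot[7] = 0$3310322
  rot[8] = $33103220
Sorted (with $ < everything):
  sorted[0] = $33103220  (last char: '0')
  sorted[1] = 0$3310322  (last char: '2')
  sorted[2] = 03220$331  (last char: '1')
  sorted[3] = 103220$33  (last char: '3')
  sorted[4] = 20$331032  (last char: '2')
  sorted[5] = 220$33103  (last char: '3')
  sorted[6] = 3103220$3  (last char: '3')
  sorted[7] = 3220$3310  (last char: '0')
  sorted[8] = 33103220$  (last char: '$')
Last column: 02132330$
Original string S is at sorted index 8

Answer: 02132330$
8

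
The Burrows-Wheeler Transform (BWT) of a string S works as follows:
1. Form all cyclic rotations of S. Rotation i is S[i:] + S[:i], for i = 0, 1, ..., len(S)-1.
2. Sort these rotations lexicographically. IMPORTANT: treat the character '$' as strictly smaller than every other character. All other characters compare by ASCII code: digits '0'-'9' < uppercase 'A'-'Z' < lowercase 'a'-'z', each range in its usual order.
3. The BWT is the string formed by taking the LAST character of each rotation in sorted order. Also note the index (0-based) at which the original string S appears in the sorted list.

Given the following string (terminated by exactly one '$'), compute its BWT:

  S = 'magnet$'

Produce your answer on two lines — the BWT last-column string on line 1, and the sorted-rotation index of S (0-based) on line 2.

All 7 rotations (rotation i = S[i:]+S[:i]):
  rot[0] = magnet$
  rot[1] = agnet$m
  rot[2] = gnet$ma
  rot[3] = net$mag
  rot[4] = et$magn
  rot[5] = t$magne
  rot[6] = $magnet
Sorted (with $ < everything):
  sorted[0] = $magnet  (last char: 't')
  sorted[1] = agnet$m  (last char: 'm')
  sorted[2] = et$magn  (last char: 'n')
  sorted[3] = gnet$ma  (last char: 'a')
  sorted[4] = magnet$  (last char: '$')
  sorted[5] = net$mag  (last char: 'g')
  sorted[6] = t$magne  (last char: 'e')
Last column: tmna$ge
Original string S is at sorted index 4

Answer: tmna$ge
4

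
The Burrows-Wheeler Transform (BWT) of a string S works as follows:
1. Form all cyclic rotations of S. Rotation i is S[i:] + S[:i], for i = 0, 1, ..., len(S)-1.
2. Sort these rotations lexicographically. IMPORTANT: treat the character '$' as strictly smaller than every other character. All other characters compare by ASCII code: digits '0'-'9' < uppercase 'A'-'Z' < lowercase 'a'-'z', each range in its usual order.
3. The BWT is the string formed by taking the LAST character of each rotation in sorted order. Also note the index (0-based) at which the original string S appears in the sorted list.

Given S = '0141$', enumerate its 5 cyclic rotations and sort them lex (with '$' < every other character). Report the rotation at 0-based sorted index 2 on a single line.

Answer: 1$014

Derivation:
All 5 rotations (rotation i = S[i:]+S[:i]):
  rot[0] = 0141$
  rot[1] = 141$0
  rot[2] = 41$01
  rot[3] = 1$014
  rot[4] = $0141
Sorted (with $ < everything):
  sorted[0] = $0141
  sorted[1] = 0141$
  sorted[2] = 1$014
  sorted[3] = 141$0
  sorted[4] = 41$01
sorted[2] = 1$014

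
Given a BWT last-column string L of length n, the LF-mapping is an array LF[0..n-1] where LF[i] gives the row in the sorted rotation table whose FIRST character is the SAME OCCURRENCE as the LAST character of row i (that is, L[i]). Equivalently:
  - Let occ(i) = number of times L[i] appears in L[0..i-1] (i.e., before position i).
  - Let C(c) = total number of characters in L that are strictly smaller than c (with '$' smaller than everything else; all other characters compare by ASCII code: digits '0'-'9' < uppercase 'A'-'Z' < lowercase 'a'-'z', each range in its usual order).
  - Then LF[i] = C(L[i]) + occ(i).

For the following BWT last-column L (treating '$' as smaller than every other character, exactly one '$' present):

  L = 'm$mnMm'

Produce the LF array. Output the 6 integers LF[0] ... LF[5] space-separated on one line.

Answer: 2 0 3 5 1 4

Derivation:
Char counts: '$':1, 'M':1, 'm':3, 'n':1
C (first-col start): C('$')=0, C('M')=1, C('m')=2, C('n')=5
L[0]='m': occ=0, LF[0]=C('m')+0=2+0=2
L[1]='$': occ=0, LF[1]=C('$')+0=0+0=0
L[2]='m': occ=1, LF[2]=C('m')+1=2+1=3
L[3]='n': occ=0, LF[3]=C('n')+0=5+0=5
L[4]='M': occ=0, LF[4]=C('M')+0=1+0=1
L[5]='m': occ=2, LF[5]=C('m')+2=2+2=4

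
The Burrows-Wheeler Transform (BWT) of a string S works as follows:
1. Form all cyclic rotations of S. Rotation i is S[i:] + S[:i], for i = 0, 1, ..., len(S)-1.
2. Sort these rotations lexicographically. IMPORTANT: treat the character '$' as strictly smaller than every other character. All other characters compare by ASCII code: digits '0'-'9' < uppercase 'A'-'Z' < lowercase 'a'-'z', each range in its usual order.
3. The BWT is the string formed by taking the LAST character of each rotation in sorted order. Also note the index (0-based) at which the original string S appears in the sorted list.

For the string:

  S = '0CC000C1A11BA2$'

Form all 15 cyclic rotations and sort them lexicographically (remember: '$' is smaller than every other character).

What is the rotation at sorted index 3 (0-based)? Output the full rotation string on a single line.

All 15 rotations (rotation i = S[i:]+S[:i]):
  rot[0] = 0CC000C1A11BA2$
  rot[1] = CC000C1A11BA2$0
  rot[2] = C000C1A11BA2$0C
  rot[3] = 000C1A11BA2$0CC
  rot[4] = 00C1A11BA2$0CC0
  rot[5] = 0C1A11BA2$0CC00
  rot[6] = C1A11BA2$0CC000
  rot[7] = 1A11BA2$0CC000C
  rot[8] = A11BA2$0CC000C1
  rot[9] = 11BA2$0CC000C1A
  rot[10] = 1BA2$0CC000C1A1
  rot[11] = BA2$0CC000C1A11
  rot[12] = A2$0CC000C1A11B
  rot[13] = 2$0CC000C1A11BA
  rot[14] = $0CC000C1A11BA2
Sorted (with $ < everything):
  sorted[0] = $0CC000C1A11BA2
  sorted[1] = 000C1A11BA2$0CC
  sorted[2] = 00C1A11BA2$0CC0
  sorted[3] = 0C1A11BA2$0CC00
  sorted[4] = 0CC000C1A11BA2$
  sorted[5] = 11BA2$0CC000C1A
  sorted[6] = 1A11BA2$0CC000C
  sorted[7] = 1BA2$0CC000C1A1
  sorted[8] = 2$0CC000C1A11BA
  sorted[9] = A11BA2$0CC000C1
  sorted[10] = A2$0CC000C1A11B
  sorted[11] = BA2$0CC000C1A11
  sorted[12] = C000C1A11BA2$0C
  sorted[13] = C1A11BA2$0CC000
  sorted[14] = CC000C1A11BA2$0
sorted[3] = 0C1A11BA2$0CC00

Answer: 0C1A11BA2$0CC00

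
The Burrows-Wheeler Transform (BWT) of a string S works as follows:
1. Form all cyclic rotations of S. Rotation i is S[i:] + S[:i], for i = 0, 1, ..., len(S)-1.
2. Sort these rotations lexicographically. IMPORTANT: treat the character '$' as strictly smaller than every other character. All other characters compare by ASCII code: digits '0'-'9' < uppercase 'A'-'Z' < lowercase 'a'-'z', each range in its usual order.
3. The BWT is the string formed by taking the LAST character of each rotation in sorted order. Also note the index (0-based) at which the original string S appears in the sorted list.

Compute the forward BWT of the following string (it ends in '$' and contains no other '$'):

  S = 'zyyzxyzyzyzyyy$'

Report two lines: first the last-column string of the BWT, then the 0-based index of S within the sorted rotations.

Answer: yzyyzzyzzxyy$yy
12

Derivation:
All 15 rotations (rotation i = S[i:]+S[:i]):
  rot[0] = zyyzxyzyzyzyyy$
  rot[1] = yyzxyzyzyzyyy$z
  rot[2] = yzxyzyzyzyyy$zy
  rot[3] = zxyzyzyzyyy$zyy
  rot[4] = xyzyzyzyyy$zyyz
  rot[5] = yzyzyzyyy$zyyzx
  rot[6] = zyzyzyyy$zyyzxy
  rot[7] = yzyzyyy$zyyzxyz
  rot[8] = zyzyyy$zyyzxyzy
  rot[9] = yzyyy$zyyzxyzyz
  rot[10] = zyyy$zyyzxyzyzy
  rot[11] = yyy$zyyzxyzyzyz
  rot[12] = yy$zyyzxyzyzyzy
  rot[13] = y$zyyzxyzyzyzyy
  rot[14] = $zyyzxyzyzyzyyy
Sorted (with $ < everything):
  sorted[0] = $zyyzxyzyzyzyyy  (last char: 'y')
  sorted[1] = xyzyzyzyyy$zyyz  (last char: 'z')
  sorted[2] = y$zyyzxyzyzyzyy  (last char: 'y')
  sorted[3] = yy$zyyzxyzyzyzy  (last char: 'y')
  sorted[4] = yyy$zyyzxyzyzyz  (last char: 'z')
  sorted[5] = yyzxyzyzyzyyy$z  (last char: 'z')
  sorted[6] = yzxyzyzyzyyy$zy  (last char: 'y')
  sorted[7] = yzyyy$zyyzxyzyz  (last char: 'z')
  sorted[8] = yzyzyyy$zyyzxyz  (last char: 'z')
  sorted[9] = yzyzyzyyy$zyyzx  (last char: 'x')
  sorted[10] = zxyzyzyzyyy$zyy  (last char: 'y')
  sorted[11] = zyyy$zyyzxyzyzy  (last char: 'y')
  sorted[12] = zyyzxyzyzyzyyy$  (last char: '$')
  sorted[13] = zyzyyy$zyyzxyzy  (last char: 'y')
  sorted[14] = zyzyzyyy$zyyzxy  (last char: 'y')
Last column: yzyyzzyzzxyy$yy
Original string S is at sorted index 12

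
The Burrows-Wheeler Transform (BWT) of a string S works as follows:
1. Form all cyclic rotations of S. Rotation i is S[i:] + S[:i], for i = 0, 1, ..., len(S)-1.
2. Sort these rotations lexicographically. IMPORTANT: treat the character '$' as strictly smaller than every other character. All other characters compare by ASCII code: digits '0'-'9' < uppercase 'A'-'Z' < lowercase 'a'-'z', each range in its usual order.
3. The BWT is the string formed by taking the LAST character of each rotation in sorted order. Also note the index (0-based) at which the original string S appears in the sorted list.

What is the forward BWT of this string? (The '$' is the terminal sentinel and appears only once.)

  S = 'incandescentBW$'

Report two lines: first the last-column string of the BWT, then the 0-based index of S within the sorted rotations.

Answer: WtBcnsncd$iaeen
9

Derivation:
All 15 rotations (rotation i = S[i:]+S[:i]):
  rot[0] = incandescentBW$
  rot[1] = ncandescentBW$i
  rot[2] = candescentBW$in
  rot[3] = andescentBW$inc
  rot[4] = ndescentBW$inca
  rot[5] = descentBW$incan
  rot[6] = escentBW$incand
  rot[7] = scentBW$incande
  rot[8] = centBW$incandes
  rot[9] = entBW$incandesc
  rot[10] = ntBW$incandesce
  rot[11] = tBW$incandescen
  rot[12] = BW$incandescent
  rot[13] = W$incandescentB
  rot[14] = $incandescentBW
Sorted (with $ < everything):
  sorted[0] = $incandescentBW  (last char: 'W')
  sorted[1] = BW$incandescent  (last char: 't')
  sorted[2] = W$incandescentB  (last char: 'B')
  sorted[3] = andescentBW$inc  (last char: 'c')
  sorted[4] = candescentBW$in  (last char: 'n')
  sorted[5] = centBW$incandes  (last char: 's')
  sorted[6] = descentBW$incan  (last char: 'n')
  sorted[7] = entBW$incandesc  (last char: 'c')
  sorted[8] = escentBW$incand  (last char: 'd')
  sorted[9] = incandescentBW$  (last char: '$')
  sorted[10] = ncandescentBW$i  (last char: 'i')
  sorted[11] = ndescentBW$inca  (last char: 'a')
  sorted[12] = ntBW$incandesce  (last char: 'e')
  sorted[13] = scentBW$incande  (last char: 'e')
  sorted[14] = tBW$incandescen  (last char: 'n')
Last column: WtBcnsncd$iaeen
Original string S is at sorted index 9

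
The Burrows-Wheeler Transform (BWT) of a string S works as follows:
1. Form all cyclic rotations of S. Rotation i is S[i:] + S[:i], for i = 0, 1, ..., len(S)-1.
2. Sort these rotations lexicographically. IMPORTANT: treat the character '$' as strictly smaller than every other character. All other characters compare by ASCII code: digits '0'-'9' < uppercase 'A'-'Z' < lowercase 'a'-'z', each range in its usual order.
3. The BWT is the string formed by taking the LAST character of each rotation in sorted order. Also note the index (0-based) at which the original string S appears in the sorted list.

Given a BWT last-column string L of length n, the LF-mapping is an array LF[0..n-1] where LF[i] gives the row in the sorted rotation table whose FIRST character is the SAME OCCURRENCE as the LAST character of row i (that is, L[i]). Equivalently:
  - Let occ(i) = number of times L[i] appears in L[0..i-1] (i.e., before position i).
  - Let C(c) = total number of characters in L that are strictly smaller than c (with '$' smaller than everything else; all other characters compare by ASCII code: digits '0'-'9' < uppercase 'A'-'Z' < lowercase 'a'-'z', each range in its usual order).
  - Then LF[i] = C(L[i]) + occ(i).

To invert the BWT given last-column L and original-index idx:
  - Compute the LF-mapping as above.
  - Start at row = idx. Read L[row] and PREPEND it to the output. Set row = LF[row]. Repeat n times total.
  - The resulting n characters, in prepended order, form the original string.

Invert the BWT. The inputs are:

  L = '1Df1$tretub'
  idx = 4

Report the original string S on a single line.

LF mapping: 1 3 6 2 0 8 7 5 9 10 4
Walk LF starting at row 4, prepending L[row]:
  step 1: row=4, L[4]='$', prepend. Next row=LF[4]=0
  step 2: row=0, L[0]='1', prepend. Next row=LF[0]=1
  step 3: row=1, L[1]='D', prepend. Next row=LF[1]=3
  step 4: row=3, L[3]='1', prepend. Next row=LF[3]=2
  step 5: row=2, L[2]='f', prepend. Next row=LF[2]=6
  step 6: row=6, L[6]='r', prepend. Next row=LF[6]=7
  step 7: row=7, L[7]='e', prepend. Next row=LF[7]=5
  step 8: row=5, L[5]='t', prepend. Next row=LF[5]=8
  step 9: row=8, L[8]='t', prepend. Next row=LF[8]=9
  step 10: row=9, L[9]='u', prepend. Next row=LF[9]=10
  step 11: row=10, L[10]='b', prepend. Next row=LF[10]=4
Reversed output: butterf1D1$

Answer: butterf1D1$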